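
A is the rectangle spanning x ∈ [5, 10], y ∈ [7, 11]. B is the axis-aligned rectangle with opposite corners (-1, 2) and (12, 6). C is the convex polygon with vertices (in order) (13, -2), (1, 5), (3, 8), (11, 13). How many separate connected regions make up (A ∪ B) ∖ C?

3

(A ∪ B) ∖ C splits into 3 disjoint pieces (area 2.45, area 0.0167, area 16.0476).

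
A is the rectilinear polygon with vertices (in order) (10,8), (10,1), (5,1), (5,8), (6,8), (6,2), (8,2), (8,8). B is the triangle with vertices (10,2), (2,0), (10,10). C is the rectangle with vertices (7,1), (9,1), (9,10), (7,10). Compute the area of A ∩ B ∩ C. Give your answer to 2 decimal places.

6.90

The intersection is the polygon with vertices (7,1.25), (7,2), (8,2), (8,7.5), (8.4,8), (9,8), (9,1.75).
By the shoelace formula its area is 6.90.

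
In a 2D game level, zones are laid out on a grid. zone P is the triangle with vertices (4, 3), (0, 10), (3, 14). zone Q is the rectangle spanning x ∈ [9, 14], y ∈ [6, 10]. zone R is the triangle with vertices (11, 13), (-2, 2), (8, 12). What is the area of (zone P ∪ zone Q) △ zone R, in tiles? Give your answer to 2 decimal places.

46.49

|zone P ∪ zone Q| = 38.5.
|(zone P ∪ zone Q) ∩ zone R| = 1.0042.
|(zone P ∪ zone Q) △ zone R| = 38.5 + 10 − 2.0084 = 46.49.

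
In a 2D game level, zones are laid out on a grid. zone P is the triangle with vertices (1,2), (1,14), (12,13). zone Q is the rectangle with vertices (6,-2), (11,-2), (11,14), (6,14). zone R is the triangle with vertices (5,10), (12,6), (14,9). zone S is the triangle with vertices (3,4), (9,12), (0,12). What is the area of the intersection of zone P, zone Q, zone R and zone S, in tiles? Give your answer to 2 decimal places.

0.70

The intersection is the polygon with vertices (6,9.429), (6,9.889), (7.308,9.744), (6.75,9).
By the shoelace formula its area is 0.70.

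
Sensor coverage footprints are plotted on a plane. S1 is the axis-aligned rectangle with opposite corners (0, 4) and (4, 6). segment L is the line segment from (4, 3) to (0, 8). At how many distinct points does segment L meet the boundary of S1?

2

The segment meets the boundary at (1.6,6), (3.2,4).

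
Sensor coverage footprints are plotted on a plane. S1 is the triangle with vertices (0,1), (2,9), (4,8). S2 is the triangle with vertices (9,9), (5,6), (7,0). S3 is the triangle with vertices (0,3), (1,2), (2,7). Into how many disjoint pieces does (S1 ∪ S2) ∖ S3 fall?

(S1 ∪ S2) ∖ S3 splits into 3 disjoint pieces (area 0.3273, area 6.4615, area 15).

3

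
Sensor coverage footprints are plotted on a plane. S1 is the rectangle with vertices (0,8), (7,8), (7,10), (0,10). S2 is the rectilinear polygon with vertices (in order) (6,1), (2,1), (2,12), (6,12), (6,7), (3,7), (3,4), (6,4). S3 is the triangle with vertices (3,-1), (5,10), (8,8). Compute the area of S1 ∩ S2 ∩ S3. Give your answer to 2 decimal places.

The intersection is the polygon with vertices (6,8), (4.636,8), (5,10), (6,9.333).
By the shoelace formula its area is 2.03.

2.03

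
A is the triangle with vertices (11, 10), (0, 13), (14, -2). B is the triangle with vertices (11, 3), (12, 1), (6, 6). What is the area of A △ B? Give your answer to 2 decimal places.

58.68

|A| = 61.5, |B| = 3.5, |A∩B| = 3.1606.
|A △ B| = |A| + |B| − 2·|A∩B| = 61.5 + 3.5 − 6.3212 = 58.68.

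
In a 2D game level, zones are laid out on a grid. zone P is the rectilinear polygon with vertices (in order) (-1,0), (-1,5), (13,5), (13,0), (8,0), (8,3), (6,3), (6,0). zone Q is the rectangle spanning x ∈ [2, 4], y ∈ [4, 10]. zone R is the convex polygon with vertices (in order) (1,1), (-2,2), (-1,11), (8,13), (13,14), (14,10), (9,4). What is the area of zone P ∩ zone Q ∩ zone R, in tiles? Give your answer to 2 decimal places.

The intersection is the polygon with vertices (4,4), (2,4), (2,5), (4,5).
By the shoelace formula its area is 2.00.

2.00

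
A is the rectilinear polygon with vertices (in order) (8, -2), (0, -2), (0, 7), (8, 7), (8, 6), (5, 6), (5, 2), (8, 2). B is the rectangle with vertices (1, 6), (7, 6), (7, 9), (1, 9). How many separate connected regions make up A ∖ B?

2

A ∖ B splits into 2 disjoint pieces (area 53, area 1).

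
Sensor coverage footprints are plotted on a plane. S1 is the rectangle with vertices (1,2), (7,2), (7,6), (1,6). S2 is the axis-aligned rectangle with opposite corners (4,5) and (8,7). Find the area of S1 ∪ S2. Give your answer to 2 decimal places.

29.00

By inclusion–exclusion:
Individual areas: |S1| = 24, |S2| = 8.
|S1∩S2|: x∈[4,7], y∈[5,6] → 3·1 = 3.
|S1 ∪ S2| = 32 − 3 = 29.00.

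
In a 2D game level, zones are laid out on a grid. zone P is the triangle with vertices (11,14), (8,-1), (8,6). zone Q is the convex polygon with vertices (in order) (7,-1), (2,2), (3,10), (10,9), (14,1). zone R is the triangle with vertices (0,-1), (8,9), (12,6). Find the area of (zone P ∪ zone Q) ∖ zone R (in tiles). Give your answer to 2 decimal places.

63.04

|zone P ∪ zone Q| = 92.1443.
|(zone P ∪ zone Q) ∩ zone R| = 29.1076.
|(zone P ∪ zone Q) ∖ zone R| = 92.1443 − 29.1076 = 63.04.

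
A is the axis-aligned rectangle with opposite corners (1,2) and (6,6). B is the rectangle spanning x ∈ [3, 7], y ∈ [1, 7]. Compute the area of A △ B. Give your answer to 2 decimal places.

20.00

|A∩B|: x∈[3,6], y∈[2,6] → 3·4 = 12.
|A △ B| = |A| + |B| − 2·|A∩B| = 20 + 24 − 24 = 20.00.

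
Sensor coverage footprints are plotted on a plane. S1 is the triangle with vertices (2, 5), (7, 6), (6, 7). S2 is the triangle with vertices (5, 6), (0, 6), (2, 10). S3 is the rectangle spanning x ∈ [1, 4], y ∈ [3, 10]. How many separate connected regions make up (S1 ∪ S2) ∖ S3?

(S1 ∪ S2) ∖ S3 splits into 2 disjoint pieces (area 2.8848, area 1).

2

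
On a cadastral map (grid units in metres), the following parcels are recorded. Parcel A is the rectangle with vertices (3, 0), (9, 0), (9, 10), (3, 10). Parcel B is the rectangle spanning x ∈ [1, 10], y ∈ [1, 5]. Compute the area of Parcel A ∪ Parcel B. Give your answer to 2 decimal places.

72.00

By inclusion–exclusion:
Individual areas: |Parcel A| = 60, |Parcel B| = 36.
|Parcel A∩Parcel B|: x∈[3,9], y∈[1,5] → 6·4 = 24.
|Parcel A ∪ Parcel B| = 96 − 24 = 72.00.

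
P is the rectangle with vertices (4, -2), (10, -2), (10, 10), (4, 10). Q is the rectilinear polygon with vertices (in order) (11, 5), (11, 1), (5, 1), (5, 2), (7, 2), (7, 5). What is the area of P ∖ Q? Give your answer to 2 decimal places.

|P| = 72, |P∩Q| = 14.
|P ∖ Q| = |P| − |P∩Q| = 72 − 14 = 58.00.

58.00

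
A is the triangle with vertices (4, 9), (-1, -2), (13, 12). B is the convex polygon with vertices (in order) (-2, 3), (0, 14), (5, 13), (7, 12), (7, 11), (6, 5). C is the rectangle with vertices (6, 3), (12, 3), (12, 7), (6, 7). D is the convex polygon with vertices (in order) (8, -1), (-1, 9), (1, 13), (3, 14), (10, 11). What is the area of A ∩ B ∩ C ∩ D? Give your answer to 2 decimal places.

The intersection is the polygon with vertices (6,7), (6.333,7), (6,5).
By the shoelace formula its area is 0.33.

0.33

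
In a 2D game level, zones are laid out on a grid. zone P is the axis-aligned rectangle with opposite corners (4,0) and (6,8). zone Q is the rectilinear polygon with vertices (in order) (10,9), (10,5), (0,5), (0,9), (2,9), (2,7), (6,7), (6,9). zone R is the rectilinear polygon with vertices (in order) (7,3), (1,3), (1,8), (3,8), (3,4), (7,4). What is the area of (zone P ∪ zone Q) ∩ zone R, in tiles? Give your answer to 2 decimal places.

7.00

|zone P ∪ zone Q| = 44.
|(zone P ∪ zone Q) ∩ zone R| = 7.00.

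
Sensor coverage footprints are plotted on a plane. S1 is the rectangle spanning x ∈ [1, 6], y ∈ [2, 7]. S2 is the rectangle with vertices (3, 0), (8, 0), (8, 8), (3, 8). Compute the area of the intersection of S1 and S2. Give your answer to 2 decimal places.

15.00

|S1∩S2|: x∈[3,6], y∈[2,7] → 3·5 = 15.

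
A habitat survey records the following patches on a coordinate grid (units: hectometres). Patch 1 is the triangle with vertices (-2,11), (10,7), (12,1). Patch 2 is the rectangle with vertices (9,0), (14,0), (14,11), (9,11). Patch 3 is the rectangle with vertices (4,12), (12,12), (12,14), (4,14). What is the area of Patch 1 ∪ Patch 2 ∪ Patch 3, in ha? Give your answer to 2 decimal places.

94.05

By inclusion–exclusion:
Individual areas: |Patch 1| = 32, |Patch 2| = 55, |Patch 3| = 16.
|Patch 1∩Patch 2| = 8.9524.
|Patch 1∩Patch 3| = 0.
|Patch 2∩Patch 3| = 0 (no overlap).
|Patch 1∩Patch 2∩Patch 3| = 0.
|Patch 1 ∪ Patch 2 ∪ Patch 3| = 103 − 8.9524 + 0 = 94.05.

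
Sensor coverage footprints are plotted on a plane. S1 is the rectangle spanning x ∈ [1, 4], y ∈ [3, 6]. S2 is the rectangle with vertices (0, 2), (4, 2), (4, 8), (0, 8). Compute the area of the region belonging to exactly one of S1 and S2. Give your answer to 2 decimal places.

15.00

|S1∩S2|: x∈[1,4], y∈[3,6] → 3·3 = 9.
|S1 △ S2| = |S1| + |S2| − 2·|S1∩S2| = 9 + 24 − 18 = 15.00.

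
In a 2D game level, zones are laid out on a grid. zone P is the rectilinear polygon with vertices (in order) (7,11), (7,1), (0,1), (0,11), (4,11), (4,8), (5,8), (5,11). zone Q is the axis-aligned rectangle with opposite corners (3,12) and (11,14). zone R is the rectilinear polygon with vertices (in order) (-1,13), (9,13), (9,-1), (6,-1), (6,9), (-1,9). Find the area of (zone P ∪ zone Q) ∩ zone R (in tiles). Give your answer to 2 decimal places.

|zone P ∪ zone Q| = 83.
|(zone P ∪ zone Q) ∩ zone R| = 26.00.

26.00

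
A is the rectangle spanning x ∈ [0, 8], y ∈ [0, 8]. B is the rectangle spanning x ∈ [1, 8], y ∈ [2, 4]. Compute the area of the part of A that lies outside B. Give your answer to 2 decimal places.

|A∩B|: x∈[1,8], y∈[2,4] → 7·2 = 14.
|A| = 64.
|A ∖ B| = |A| − |A∩B| = 64 − 14 = 50.00.

50.00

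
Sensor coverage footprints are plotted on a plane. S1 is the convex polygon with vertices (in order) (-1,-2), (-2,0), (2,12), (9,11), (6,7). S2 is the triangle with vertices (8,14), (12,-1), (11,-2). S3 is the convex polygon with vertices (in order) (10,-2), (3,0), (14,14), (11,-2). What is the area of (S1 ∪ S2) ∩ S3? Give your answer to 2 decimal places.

6.98

The region (S1 ∪ S2) ∩ S3 is the polygon with vertices (11.523,0.789), (11,-2), (9.156,7.835), (9.52,8.299).
By the shoelace formula its area is 6.98.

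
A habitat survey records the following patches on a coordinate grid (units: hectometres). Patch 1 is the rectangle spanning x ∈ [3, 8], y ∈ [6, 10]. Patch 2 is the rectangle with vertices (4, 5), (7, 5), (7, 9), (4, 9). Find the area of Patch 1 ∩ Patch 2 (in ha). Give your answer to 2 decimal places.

|Patch 1∩Patch 2|: x∈[4,7], y∈[6,9] → 3·3 = 9.

9.00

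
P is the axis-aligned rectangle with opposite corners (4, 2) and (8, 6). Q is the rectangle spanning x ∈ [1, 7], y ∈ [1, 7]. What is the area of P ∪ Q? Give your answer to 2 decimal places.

By inclusion–exclusion:
Individual areas: |P| = 16, |Q| = 36.
|P∩Q|: x∈[4,7], y∈[2,6] → 3·4 = 12.
|P ∪ Q| = 52 − 12 = 40.00.

40.00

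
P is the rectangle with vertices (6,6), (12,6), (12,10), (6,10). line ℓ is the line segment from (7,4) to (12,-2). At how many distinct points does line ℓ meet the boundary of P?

0

The segment lies entirely outside P and never meets its boundary.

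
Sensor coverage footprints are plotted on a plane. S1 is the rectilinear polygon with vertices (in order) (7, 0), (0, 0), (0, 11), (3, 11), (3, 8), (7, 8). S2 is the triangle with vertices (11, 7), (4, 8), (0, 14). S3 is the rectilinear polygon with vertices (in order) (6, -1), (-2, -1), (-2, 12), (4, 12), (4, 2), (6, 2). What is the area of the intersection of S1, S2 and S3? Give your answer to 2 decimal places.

0.75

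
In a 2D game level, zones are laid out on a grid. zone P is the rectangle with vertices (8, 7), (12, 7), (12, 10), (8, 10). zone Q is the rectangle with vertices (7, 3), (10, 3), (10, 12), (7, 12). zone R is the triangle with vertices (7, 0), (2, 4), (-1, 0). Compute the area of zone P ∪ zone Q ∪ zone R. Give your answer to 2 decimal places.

By inclusion–exclusion:
Individual areas: |zone P| = 12, |zone Q| = 27, |zone R| = 16.
|zone P∩zone Q|: x∈[8,10], y∈[7,10] → 2·3 = 6.
|zone P∩zone R| = 0.
|zone Q∩zone R| = 0.
|zone P∩zone Q∩zone R| = 0.
|zone P ∪ zone Q ∪ zone R| = 55 − 6 + 0 = 49.00.

49.00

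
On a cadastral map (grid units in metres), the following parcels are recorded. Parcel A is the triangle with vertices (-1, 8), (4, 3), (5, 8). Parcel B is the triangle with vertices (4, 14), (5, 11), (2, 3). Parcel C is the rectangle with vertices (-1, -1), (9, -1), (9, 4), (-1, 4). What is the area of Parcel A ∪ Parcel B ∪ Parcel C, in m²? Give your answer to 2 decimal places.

By inclusion–exclusion:
Individual areas: |Parcel A| = 15, |Parcel B| = 8.5, |Parcel C| = 50.
|Parcel A∩Parcel B| = 2.177.
|Parcel A∩Parcel C| = 0.6.
|Parcel B∩Parcel C| = 0.0966.
|Parcel A∩Parcel B∩Parcel C| = 0.
|Parcel A ∪ Parcel B ∪ Parcel C| = 73.5 − 2.8736 + 0 = 70.63.

70.63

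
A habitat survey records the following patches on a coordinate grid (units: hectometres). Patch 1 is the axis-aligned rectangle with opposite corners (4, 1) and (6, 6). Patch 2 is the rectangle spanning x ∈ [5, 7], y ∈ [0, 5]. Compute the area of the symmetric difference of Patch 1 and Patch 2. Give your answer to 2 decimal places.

|Patch 1∩Patch 2|: x∈[5,6], y∈[1,5] → 1·4 = 4.
|Patch 1 △ Patch 2| = |Patch 1| + |Patch 2| − 2·|Patch 1∩Patch 2| = 10 + 10 − 8 = 12.00.

12.00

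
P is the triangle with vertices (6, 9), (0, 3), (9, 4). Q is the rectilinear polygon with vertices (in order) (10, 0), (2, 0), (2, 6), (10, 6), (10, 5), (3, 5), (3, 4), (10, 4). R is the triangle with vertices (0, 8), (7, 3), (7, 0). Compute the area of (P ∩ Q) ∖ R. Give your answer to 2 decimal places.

|P ∩ Q| = 9.3222.
|(P ∩ Q) ∩ R| = 1.9604.
|(P ∩ Q) ∖ R| = 9.3222 − 1.9604 = 7.36.

7.36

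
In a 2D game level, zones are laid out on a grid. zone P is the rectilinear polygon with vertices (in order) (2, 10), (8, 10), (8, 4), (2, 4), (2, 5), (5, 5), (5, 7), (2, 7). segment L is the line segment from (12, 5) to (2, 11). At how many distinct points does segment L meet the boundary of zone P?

2

The segment meets the boundary at (3.667,10), (8,7.4).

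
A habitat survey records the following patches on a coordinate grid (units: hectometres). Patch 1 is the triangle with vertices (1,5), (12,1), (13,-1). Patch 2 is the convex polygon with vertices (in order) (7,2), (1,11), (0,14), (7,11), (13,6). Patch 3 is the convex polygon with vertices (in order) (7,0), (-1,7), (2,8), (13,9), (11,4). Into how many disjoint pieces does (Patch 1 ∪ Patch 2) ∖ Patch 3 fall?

(Patch 1 ∪ Patch 2) ∖ Patch 3 splits into 4 disjoint pieces (area 26.4117, area 1.1045, area 4.9667, area 0.0222).

4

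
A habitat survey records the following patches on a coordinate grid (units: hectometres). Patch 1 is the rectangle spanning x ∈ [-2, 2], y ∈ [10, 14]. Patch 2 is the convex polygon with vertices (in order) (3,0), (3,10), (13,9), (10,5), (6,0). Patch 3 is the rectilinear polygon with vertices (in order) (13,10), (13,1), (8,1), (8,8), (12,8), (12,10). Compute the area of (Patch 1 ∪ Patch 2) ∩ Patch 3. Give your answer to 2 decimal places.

12.55

The region (Patch 1 ∪ Patch 2) ∩ Patch 3 is the polygon with vertices (13,9), (10,5), (8,2.5), (8,8), (12,8), (12,9.1).
By the shoelace formula its area is 12.55.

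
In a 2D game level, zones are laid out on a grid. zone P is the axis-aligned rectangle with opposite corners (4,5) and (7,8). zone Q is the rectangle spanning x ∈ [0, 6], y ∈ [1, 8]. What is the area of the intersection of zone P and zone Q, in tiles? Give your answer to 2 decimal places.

|zone P∩zone Q|: x∈[4,6], y∈[5,8] → 2·3 = 6.

6.00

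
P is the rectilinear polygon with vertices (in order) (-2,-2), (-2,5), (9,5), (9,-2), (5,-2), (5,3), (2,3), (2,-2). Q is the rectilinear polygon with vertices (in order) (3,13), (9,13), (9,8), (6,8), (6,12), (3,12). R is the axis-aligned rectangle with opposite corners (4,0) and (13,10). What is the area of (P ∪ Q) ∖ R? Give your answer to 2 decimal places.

52.00

|P ∪ Q| = 80.
|(P ∪ Q) ∩ R| = 28.
|(P ∪ Q) ∖ R| = 80 − 28 = 52.00.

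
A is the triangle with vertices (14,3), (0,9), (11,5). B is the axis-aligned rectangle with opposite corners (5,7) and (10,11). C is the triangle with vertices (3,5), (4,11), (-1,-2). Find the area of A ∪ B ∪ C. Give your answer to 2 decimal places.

By inclusion–exclusion:
Individual areas: |A| = 5, |B| = 20, |C| = 8.5.
|A∩B| = 0.0455.
|A∩C| = 0.1289.
|B∩C| = 0.
|A∩B∩C| = 0.
|A ∪ B ∪ C| = 33.5 − 0.1743 + 0 = 33.33.

33.33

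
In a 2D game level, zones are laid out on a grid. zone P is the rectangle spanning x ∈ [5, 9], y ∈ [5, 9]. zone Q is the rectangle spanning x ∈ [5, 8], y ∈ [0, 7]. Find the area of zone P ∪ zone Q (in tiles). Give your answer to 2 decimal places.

By inclusion–exclusion:
Individual areas: |zone P| = 16, |zone Q| = 21.
|zone P∩zone Q|: x∈[5,8], y∈[5,7] → 3·2 = 6.
|zone P ∪ zone Q| = 37 − 6 = 31.00.

31.00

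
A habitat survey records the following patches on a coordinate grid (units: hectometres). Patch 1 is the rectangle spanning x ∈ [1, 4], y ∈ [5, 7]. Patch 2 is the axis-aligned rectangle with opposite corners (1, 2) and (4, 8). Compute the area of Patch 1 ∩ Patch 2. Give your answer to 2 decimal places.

|Patch 1∩Patch 2|: x∈[1,4], y∈[5,7] → 3·2 = 6.

6.00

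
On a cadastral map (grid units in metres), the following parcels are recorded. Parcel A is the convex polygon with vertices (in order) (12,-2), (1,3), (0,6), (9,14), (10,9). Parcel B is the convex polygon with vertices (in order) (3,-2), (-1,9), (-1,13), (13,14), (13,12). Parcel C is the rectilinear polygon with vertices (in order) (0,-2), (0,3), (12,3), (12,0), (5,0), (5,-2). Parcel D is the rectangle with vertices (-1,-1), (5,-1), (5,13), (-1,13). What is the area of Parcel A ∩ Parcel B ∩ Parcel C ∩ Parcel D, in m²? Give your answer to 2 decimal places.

The intersection is the polygon with vertices (5,3), (5,1.182), (1.218,2.901), (1.182,3).
By the shoelace formula its area is 3.63.

3.63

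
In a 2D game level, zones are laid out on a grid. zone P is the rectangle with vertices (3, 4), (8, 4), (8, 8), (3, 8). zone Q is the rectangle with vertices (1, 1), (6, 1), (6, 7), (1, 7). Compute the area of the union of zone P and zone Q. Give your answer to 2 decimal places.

By inclusion–exclusion:
Individual areas: |zone P| = 20, |zone Q| = 30.
|zone P∩zone Q|: x∈[3,6], y∈[4,7] → 3·3 = 9.
|zone P ∪ zone Q| = 50 − 9 = 41.00.

41.00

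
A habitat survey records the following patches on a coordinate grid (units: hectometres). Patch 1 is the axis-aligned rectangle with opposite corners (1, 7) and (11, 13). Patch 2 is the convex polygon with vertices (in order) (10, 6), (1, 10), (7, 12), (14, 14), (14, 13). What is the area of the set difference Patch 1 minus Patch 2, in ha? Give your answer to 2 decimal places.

|Patch 1| = 60, |Patch 1∩Patch 2| = 35.9643.
|Patch 1 ∖ Patch 2| = |Patch 1| − |Patch 1∩Patch 2| = 60 − 35.9643 = 24.04.

24.04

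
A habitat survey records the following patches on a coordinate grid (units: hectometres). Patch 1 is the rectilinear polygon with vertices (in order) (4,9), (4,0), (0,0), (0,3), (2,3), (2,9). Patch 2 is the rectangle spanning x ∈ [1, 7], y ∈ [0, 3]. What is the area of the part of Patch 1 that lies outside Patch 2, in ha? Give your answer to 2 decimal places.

15.00

|Patch 1| = 24, |Patch 1∩Patch 2| = 9.
|Patch 1 ∖ Patch 2| = |Patch 1| − |Patch 1∩Patch 2| = 24 − 9 = 15.00.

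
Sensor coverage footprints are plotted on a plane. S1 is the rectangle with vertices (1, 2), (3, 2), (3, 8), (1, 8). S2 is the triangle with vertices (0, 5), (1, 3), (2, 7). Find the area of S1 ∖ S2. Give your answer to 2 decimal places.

|S1| = 12, |S1∩S2| = 1.5.
|S1 ∖ S2| = |S1| − |S1∩S2| = 12 − 1.5 = 10.50.

10.50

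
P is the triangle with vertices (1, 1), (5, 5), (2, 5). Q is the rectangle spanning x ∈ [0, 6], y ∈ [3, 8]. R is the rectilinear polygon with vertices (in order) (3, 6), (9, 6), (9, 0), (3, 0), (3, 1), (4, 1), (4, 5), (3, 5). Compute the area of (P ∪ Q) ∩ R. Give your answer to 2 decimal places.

The region (P ∪ Q) ∩ R is the polygon with vertices (6,3), (4,3), (4,5), (3,5), (3,6), (6,6).
By the shoelace formula its area is 7.00.

7.00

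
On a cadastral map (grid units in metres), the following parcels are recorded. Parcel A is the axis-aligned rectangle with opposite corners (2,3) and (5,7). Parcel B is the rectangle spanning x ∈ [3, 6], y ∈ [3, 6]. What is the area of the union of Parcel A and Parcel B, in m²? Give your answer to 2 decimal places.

By inclusion–exclusion:
Individual areas: |Parcel A| = 12, |Parcel B| = 9.
|Parcel A∩Parcel B|: x∈[3,5], y∈[3,6] → 2·3 = 6.
|Parcel A ∪ Parcel B| = 21 − 6 = 15.00.

15.00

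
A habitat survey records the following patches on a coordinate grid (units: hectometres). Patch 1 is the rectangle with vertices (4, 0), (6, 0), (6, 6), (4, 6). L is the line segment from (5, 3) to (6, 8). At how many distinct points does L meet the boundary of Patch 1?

The segment meets the boundary at (5.6,6).

1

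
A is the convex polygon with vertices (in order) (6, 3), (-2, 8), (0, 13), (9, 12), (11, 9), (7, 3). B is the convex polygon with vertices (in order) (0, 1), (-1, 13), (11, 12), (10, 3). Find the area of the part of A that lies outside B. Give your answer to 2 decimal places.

|A| = 83.5, |A∩B| = 80.4644.
|A ∖ B| = |A| − |A∩B| = 83.5 − 80.4644 = 3.04.

3.04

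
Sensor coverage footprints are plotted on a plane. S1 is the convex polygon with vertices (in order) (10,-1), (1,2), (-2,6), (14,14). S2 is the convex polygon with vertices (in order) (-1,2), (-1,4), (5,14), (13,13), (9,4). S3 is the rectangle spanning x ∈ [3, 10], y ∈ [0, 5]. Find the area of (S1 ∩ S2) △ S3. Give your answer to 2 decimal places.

|S1 ∩ S2| = 70.8767.
|(S1 ∩ S2) ∩ S3| = 9.8222.
|(S1 ∩ S2) △ S3| = 70.8767 + 35 − 19.6444 = 86.23.

86.23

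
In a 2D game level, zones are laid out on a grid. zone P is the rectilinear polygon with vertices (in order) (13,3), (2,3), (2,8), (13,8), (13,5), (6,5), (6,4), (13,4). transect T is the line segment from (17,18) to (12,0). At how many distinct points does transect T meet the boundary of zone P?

2

The segment meets the boundary at (12.833,3), (13,3.6).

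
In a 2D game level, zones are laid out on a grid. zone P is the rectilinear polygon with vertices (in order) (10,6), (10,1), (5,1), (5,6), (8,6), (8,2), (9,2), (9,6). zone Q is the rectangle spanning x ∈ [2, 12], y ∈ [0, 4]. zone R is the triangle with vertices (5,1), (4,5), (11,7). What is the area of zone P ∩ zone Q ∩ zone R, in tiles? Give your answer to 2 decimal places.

The intersection is the polygon with vertices (5,4), (8,4), (5,1).
By the shoelace formula its area is 4.50.

4.50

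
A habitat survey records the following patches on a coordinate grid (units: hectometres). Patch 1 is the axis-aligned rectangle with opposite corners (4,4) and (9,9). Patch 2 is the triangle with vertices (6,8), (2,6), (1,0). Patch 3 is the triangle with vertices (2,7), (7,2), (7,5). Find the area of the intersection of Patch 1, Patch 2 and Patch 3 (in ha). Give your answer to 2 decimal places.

0.48

The intersection is the polygon with vertices (4.077,4.923), (4,5), (4,6.2), (4.7,5.92).
By the shoelace formula its area is 0.48.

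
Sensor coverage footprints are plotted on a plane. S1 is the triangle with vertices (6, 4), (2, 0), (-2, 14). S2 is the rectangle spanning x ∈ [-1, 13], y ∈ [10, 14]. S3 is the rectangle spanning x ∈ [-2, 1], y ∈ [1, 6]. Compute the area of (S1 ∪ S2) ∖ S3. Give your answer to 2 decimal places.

|S1 ∪ S2| = 89.0107.
|(S1 ∪ S2) ∩ S3| = 0.8929.
|(S1 ∪ S2) ∖ S3| = 89.0107 − 0.8929 = 88.12.

88.12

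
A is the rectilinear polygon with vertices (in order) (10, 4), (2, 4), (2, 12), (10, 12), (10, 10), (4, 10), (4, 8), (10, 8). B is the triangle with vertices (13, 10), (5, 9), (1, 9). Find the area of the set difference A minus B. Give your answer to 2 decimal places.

51.67

|A| = 52, |A∩B| = 0.3333.
|A ∖ B| = |A| − |A∩B| = 52 − 0.3333 = 51.67.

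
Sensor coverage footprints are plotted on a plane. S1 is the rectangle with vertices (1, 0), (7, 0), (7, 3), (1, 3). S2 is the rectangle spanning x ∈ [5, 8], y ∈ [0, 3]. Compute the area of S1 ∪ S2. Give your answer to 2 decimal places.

21.00

By inclusion–exclusion:
Individual areas: |S1| = 18, |S2| = 9.
|S1∩S2|: x∈[5,7], y∈[0,3] → 2·3 = 6.
|S1 ∪ S2| = 27 − 6 = 21.00.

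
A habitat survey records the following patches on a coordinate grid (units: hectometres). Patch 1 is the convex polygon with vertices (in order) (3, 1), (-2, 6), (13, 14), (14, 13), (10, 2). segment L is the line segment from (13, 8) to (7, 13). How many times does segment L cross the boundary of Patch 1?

2

The segment meets the boundary at (8.61,11.659), (12.372,8.523).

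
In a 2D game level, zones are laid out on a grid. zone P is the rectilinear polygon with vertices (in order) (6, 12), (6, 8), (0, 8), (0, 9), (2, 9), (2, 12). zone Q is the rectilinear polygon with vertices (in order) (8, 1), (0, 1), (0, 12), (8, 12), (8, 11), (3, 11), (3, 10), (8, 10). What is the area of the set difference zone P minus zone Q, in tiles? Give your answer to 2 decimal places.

3.00

|zone P| = 18, |zone P∩zone Q| = 15.
|zone P ∖ zone Q| = |zone P| − |zone P∩zone Q| = 18 − 15 = 3.00.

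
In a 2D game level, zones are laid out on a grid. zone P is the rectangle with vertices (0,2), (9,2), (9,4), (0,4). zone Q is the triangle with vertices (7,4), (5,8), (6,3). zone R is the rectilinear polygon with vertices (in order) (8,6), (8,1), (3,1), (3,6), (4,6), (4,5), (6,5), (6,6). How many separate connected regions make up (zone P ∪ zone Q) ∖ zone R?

(zone P ∪ zone Q) ∖ zone R splits into 3 disjoint pieces (area 2, area 6, area 1.1).

3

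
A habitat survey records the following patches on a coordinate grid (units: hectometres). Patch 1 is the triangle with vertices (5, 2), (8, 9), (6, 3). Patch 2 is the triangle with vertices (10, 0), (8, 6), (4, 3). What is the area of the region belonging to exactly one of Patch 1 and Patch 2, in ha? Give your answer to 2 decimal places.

|Patch 1| = 2, |Patch 2| = 15, |Patch 1∩Patch 2| = 1.1187.
|Patch 1 △ Patch 2| = |Patch 1| + |Patch 2| − 2·|Patch 1∩Patch 2| = 2 + 15 − 2.2374 = 14.76.

14.76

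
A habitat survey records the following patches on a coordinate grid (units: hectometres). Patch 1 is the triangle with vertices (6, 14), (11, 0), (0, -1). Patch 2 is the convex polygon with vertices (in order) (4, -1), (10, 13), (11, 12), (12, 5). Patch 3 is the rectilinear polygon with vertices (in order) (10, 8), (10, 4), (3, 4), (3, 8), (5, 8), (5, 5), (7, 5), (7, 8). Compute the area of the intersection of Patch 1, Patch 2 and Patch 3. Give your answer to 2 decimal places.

7.21

The intersection is the polygon with vertices (6.571,5), (7,5), (7,6), (7.857,8), (8.143,8), (9.571,4), (6.143,4).
By the shoelace formula its area is 7.21.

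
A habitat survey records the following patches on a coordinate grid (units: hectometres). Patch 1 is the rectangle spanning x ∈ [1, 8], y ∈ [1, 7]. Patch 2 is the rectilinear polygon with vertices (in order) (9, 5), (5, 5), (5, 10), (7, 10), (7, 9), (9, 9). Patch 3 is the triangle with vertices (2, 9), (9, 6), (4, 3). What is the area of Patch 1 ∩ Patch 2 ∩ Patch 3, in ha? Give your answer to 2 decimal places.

The intersection is the polygon with vertices (8,5.4), (7.333,5), (5,5), (5,7), (6.667,7), (8,6.429).
By the shoelace formula its area is 5.49.

5.49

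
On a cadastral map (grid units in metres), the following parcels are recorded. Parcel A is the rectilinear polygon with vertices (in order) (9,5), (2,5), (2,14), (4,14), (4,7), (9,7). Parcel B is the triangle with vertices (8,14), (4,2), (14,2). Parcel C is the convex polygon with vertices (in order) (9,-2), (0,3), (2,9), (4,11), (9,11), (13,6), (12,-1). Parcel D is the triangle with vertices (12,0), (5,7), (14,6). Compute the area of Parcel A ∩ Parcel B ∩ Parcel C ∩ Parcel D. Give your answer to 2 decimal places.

The intersection is the polygon with vertices (9,5), (7,5), (5.5,6.5), (5.643,6.929), (9,6.556).
By the shoelace formula its area is 4.97.

4.97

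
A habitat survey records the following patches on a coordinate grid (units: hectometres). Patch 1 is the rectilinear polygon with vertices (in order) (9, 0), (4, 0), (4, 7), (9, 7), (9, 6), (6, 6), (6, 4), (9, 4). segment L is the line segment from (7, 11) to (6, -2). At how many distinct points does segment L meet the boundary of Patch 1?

The segment meets the boundary at (6.462,4), (6.154,0), (6.615,6), (6.692,7).

4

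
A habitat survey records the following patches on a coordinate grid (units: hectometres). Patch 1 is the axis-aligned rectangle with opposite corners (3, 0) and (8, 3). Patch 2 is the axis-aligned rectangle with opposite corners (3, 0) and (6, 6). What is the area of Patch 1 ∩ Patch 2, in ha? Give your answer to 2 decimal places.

9.00

|Patch 1∩Patch 2|: x∈[3,6], y∈[0,3] → 3·3 = 9.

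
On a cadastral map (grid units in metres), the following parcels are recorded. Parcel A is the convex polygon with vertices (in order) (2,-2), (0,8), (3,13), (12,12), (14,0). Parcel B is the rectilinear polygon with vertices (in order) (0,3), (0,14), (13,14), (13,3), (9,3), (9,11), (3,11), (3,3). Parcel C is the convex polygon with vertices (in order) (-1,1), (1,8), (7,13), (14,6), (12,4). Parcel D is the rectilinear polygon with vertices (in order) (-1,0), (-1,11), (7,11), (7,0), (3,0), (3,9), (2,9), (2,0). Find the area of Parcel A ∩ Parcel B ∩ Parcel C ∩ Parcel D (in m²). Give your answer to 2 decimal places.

7.15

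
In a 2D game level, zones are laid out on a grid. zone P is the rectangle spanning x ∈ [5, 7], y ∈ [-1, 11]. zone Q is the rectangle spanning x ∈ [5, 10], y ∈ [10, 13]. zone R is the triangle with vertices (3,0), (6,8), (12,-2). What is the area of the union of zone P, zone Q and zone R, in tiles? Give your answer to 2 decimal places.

By inclusion–exclusion:
Individual areas: |zone P| = 24, |zone Q| = 15, |zone R| = 39.
|zone P∩zone Q|: x∈[5,7], y∈[10,11] → 2·1 = 2.
|zone P∩zone R| = 15.1667.
|zone Q∩zone R| = 0.
|zone P∩zone Q∩zone R| = 0.
|zone P ∪ zone Q ∪ zone R| = 78 − 17.1667 + 0 = 60.83.

60.83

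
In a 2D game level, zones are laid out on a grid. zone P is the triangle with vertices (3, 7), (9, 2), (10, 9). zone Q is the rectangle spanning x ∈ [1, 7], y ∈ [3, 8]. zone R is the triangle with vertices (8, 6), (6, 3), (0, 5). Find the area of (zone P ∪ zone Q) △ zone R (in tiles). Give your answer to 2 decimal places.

|zone P ∪ zone Q| = 44.5833.
|(zone P ∪ zone Q) ∩ zone R| = 10.7708.
|(zone P ∪ zone Q) △ zone R| = 44.5833 + 11 − 21.5417 = 34.04.

34.04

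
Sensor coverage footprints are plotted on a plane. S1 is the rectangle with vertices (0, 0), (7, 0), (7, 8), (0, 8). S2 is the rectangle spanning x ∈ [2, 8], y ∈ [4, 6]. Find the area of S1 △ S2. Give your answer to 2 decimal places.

48.00

|S1∩S2|: x∈[2,7], y∈[4,6] → 5·2 = 10.
|S1 △ S2| = |S1| + |S2| − 2·|S1∩S2| = 56 + 12 − 20 = 48.00.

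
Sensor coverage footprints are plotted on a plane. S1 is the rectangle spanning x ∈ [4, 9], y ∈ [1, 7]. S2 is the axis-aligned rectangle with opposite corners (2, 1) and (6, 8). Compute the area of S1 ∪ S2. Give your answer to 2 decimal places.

46.00

By inclusion–exclusion:
Individual areas: |S1| = 30, |S2| = 28.
|S1∩S2|: x∈[4,6], y∈[1,7] → 2·6 = 12.
|S1 ∪ S2| = 58 − 12 = 46.00.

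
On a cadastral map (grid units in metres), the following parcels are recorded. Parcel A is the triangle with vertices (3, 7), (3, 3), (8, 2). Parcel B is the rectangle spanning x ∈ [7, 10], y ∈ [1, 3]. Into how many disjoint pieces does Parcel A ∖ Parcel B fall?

Parcel A ∖ Parcel B is a single connected region.

1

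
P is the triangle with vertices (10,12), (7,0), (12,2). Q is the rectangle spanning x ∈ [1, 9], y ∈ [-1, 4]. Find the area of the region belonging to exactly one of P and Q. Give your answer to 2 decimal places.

56.60

|P| = 27, |Q| = 40, |P∩Q| = 5.2.
|P △ Q| = |P| + |Q| − 2·|P∩Q| = 27 + 40 − 10.4 = 56.60.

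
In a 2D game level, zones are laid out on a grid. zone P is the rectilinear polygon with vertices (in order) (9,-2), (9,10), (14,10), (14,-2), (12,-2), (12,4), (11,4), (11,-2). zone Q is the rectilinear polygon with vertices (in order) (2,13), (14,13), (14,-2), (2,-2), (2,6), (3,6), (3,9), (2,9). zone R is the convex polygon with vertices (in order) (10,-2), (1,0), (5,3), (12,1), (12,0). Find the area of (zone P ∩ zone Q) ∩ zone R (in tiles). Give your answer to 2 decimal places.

|zone P ∩ zone Q| = 54.
|(zone P ∩ zone Q) ∩ zone R| = 6.53.

6.53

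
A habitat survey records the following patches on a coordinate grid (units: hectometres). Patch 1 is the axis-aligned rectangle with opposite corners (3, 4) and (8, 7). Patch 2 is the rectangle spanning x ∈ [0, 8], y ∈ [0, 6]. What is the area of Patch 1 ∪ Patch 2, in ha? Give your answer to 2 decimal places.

53.00

By inclusion–exclusion:
Individual areas: |Patch 1| = 15, |Patch 2| = 48.
|Patch 1∩Patch 2|: x∈[3,8], y∈[4,6] → 5·2 = 10.
|Patch 1 ∪ Patch 2| = 63 − 10 = 53.00.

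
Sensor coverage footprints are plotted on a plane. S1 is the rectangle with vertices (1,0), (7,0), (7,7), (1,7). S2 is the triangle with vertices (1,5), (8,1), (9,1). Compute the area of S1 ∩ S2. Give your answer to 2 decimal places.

1.29

The intersection is the polygon with vertices (7,1.571), (1,5), (7,2).
By the shoelace formula its area is 1.29.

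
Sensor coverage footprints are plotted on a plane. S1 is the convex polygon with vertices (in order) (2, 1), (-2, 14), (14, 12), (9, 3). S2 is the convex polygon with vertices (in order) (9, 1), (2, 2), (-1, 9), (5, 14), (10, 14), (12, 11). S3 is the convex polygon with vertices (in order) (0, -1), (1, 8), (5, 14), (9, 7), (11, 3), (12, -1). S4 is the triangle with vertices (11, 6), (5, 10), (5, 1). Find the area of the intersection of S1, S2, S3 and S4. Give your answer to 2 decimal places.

24.53

The intersection is the polygon with vertices (9,7), (9.941,5.118), (6.565,2.304), (5,1.857), (5,10), (8.692,7.538).
By the shoelace formula its area is 24.53.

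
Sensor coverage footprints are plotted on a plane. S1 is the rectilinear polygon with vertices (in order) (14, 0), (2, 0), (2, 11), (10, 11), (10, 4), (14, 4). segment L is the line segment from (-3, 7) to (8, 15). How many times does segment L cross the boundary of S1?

The segment meets the boundary at (2.5,11), (2,10.636).

2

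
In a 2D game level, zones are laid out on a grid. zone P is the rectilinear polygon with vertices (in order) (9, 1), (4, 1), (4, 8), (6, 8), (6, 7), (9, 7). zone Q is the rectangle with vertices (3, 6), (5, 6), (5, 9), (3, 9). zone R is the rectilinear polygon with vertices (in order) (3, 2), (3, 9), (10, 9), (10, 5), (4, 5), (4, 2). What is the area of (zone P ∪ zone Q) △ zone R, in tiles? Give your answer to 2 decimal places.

|zone P ∪ zone Q| = 36.
|(zone P ∪ zone Q) ∩ zone R| = 16.
|(zone P ∪ zone Q) △ zone R| = 36 + 31 − 32 = 35.00.

35.00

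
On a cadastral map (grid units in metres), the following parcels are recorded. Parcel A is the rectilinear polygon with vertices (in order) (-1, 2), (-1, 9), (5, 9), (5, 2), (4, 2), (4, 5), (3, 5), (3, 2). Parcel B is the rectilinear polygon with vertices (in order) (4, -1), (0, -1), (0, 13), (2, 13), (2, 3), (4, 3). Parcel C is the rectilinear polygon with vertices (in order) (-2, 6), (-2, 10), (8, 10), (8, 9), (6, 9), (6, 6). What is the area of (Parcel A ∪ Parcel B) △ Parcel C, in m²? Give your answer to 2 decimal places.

|Parcel A ∪ Parcel B| = 60.
|(Parcel A ∪ Parcel B) ∩ Parcel C| = 20.
|(Parcel A ∪ Parcel B) △ Parcel C| = 60 + 34 − 40 = 54.00.

54.00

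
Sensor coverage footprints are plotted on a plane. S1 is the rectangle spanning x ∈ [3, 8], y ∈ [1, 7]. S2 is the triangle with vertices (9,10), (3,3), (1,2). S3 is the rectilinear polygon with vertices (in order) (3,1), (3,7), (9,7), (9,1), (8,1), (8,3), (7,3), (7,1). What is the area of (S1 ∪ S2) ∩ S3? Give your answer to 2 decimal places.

28.00

|S1 ∪ S2| = 31.6429.
|(S1 ∪ S2) ∩ S3| = 28.00.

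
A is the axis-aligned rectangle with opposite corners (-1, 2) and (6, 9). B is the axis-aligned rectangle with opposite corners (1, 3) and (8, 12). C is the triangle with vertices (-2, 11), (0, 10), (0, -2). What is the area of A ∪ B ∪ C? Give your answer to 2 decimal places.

87.48

By inclusion–exclusion:
Individual areas: |A| = 49, |B| = 63, |C| = 12.
|A∩B|: x∈[1,6], y∈[3,9] → 5·6 = 30.
|A∩C| = 6.5192.
|B∩C| = 0.
|A∩B∩C| = 0.
|A ∪ B ∪ C| = 124 − 36.5192 + 0 = 87.48.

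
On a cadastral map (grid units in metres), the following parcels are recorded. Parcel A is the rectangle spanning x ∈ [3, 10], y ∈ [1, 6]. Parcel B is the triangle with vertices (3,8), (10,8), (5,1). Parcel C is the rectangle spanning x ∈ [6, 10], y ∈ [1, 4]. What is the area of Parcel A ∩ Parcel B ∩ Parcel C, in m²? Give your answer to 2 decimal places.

0.91

The intersection is the polygon with vertices (6,2.4), (6,4), (7.143,4).
By the shoelace formula its area is 0.91.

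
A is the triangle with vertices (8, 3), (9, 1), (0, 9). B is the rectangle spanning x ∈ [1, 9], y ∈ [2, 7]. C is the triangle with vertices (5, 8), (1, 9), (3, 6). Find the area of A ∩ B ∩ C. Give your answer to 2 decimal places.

0.33

The intersection is the polygon with vertices (2.454,6.818), (2.333,7), (2.667,7), (3.429,6.429), (3.176,6.176).
By the shoelace formula its area is 0.33.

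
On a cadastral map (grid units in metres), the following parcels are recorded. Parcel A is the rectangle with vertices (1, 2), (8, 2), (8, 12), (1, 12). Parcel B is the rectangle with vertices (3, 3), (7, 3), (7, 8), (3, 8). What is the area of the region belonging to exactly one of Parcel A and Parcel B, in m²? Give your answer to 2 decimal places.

50.00

|Parcel A∩Parcel B|: x∈[3,7], y∈[3,8] → 4·5 = 20.
|Parcel A △ Parcel B| = |Parcel A| + |Parcel B| − 2·|Parcel A∩Parcel B| = 70 + 20 − 40 = 50.00.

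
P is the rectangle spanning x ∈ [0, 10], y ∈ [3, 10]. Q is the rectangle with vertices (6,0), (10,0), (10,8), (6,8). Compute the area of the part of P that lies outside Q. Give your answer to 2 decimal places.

50.00

|P∩Q|: x∈[6,10], y∈[3,8] → 4·5 = 20.
|P| = 70.
|P ∖ Q| = |P| − |P∩Q| = 70 − 20 = 50.00.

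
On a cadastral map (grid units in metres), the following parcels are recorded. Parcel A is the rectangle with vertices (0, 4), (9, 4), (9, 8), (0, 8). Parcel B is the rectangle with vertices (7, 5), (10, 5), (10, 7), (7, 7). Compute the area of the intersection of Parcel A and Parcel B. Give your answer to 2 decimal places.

4.00

|Parcel A∩Parcel B|: x∈[7,9], y∈[5,7] → 2·2 = 4.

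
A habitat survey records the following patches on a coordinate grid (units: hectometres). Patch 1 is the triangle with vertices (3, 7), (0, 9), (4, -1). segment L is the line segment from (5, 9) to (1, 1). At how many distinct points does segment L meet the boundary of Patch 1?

2

The segment meets the boundary at (2.222,3.444), (3.2,5.4).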